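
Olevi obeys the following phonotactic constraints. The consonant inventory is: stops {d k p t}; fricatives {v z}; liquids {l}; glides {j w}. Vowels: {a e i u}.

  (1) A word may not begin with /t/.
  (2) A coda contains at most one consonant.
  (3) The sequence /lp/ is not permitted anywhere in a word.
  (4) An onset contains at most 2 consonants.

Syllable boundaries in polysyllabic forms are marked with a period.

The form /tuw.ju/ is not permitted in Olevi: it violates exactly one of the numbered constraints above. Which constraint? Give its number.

1

/tuw.ju/: word begins with /t/.
This is a violation of constraint 1: "A word may not begin with /t/."
The remaining constraints (2, 3, 4) are satisfied.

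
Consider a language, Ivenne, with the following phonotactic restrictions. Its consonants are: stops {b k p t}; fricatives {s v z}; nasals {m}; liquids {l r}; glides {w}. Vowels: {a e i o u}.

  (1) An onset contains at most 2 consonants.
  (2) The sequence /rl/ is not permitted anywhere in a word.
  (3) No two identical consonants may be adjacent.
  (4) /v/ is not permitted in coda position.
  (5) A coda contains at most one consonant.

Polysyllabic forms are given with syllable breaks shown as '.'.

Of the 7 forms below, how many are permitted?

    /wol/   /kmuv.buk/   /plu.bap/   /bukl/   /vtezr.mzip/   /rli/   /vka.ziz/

3

/wol/ — σ1 onset /w/, coda /l/ ok → permitted
/kmuv.buk/ — violates constraint 4: syllable 1 coda contains /v/ → not permitted
/plu.bap/ — σ1 onset /pl/ (2C), coda /∅/ ok; σ2 onset /b/, coda /p/ ok → permitted
/bukl/ — violates constraint 5: syllable 1 coda /kl/ has 2 consonants (> 1) → not permitted
/vtezr.mzip/ — violates constraint 5: syllable 1 coda /zr/ has 2 consonants (> 1) → not permitted
/rli/ — violates constraint 2: contains banned sequence /rl/ → not permitted
/vka.ziz/ — σ1 onset /vk/ (2C), coda /∅/ ok; σ2 onset /z/, coda /z/ ok → permitted
Permitted: /wol/, /plu.bap/, /vka.ziz/ → 3.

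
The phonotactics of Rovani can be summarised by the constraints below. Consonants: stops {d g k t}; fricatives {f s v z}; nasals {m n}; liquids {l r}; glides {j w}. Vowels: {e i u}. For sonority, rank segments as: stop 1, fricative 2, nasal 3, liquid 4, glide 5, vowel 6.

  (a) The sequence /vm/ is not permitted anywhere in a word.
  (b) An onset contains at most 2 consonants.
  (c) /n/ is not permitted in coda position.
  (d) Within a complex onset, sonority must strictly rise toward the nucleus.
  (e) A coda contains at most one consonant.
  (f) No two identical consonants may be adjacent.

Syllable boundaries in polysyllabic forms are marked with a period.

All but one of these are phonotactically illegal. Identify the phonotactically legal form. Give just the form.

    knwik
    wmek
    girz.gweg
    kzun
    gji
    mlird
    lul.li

gji

knwik — violates constraint (b): syllable 1 onset /knw/ has 3 consonants (> 2) → phonotactically illegal
wmek — violates constraint (d): syllable 1 onset /wm/: /w/ (glide, 5) → /m/ (nasal, 3) does not rise → phonotactically illegal
girz.gweg — violates constraint (e): syllable 1 coda /rz/ has 2 consonants (> 1) → phonotactically illegal
kzun — violates constraint (c): syllable 1 coda contains /n/ → phonotactically illegal
gji — σ1 onset /gj/ (1→5 rises), coda /∅/ ok → phonotactically legal
mlird — violates constraint (e): syllable 1 coda /rd/ has 2 consonants (> 1) → phonotactically illegal
lul.li — violates constraint (f): adjacent identical consonants /ll/ → phonotactically illegal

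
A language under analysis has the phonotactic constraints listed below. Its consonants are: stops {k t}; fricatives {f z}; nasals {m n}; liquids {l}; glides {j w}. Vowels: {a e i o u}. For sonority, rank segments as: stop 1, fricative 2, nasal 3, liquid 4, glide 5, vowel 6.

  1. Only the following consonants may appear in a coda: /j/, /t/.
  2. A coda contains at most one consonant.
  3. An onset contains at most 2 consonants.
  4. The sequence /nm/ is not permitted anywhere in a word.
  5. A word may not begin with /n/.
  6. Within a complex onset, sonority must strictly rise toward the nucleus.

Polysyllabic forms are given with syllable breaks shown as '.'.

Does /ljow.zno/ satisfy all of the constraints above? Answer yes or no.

/ljow.zno/ — violates constraint 1: syllable 1 coda contains /w/, which is not a licensed coda consonant → illicit

no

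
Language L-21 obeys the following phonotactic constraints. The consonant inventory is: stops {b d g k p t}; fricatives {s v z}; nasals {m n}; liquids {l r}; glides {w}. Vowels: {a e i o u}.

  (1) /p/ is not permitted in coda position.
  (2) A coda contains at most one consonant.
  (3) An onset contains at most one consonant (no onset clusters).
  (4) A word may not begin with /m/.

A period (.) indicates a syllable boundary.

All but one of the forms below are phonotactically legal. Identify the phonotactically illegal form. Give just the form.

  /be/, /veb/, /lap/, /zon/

/be/ — σ1 onset /b/, coda /∅/ ok → phonotactically legal
/veb/ — σ1 onset /v/, coda /b/ ok → phonotactically legal
/lap/ — violates constraint 1: syllable 1 coda contains /p/ → phonotactically illegal
/zon/ — σ1 onset /z/, coda /n/ ok → phonotactically legal

/lap/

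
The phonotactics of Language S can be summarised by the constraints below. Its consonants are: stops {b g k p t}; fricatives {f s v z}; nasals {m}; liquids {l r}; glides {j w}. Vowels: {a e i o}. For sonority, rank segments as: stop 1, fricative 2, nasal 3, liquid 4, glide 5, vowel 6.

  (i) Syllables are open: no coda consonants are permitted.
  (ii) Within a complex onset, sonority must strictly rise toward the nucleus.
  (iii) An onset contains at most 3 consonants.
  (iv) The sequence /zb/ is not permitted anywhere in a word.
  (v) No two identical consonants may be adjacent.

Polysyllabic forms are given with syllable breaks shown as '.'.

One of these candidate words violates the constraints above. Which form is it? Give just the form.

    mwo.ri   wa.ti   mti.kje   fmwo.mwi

mti.kje

mwo.ri — σ1 onset /mw/ (3→5 rises), coda /∅/ ok; σ2 onset /r/, coda /∅/ ok → well-formed
wa.ti — σ1 onset /w/, coda /∅/ ok; σ2 onset /t/, coda /∅/ ok → well-formed
mti.kje — violates constraint (ii): syllable 1 onset /mt/: /m/ (nasal, 3) → /t/ (stop, 1) does not rise → ill-formed
fmwo.mwi — σ1 onset /fmw/ (2→3→5 rises), coda /∅/ ok; σ2 onset /mw/ (3→5 rises), coda /∅/ ok → well-formed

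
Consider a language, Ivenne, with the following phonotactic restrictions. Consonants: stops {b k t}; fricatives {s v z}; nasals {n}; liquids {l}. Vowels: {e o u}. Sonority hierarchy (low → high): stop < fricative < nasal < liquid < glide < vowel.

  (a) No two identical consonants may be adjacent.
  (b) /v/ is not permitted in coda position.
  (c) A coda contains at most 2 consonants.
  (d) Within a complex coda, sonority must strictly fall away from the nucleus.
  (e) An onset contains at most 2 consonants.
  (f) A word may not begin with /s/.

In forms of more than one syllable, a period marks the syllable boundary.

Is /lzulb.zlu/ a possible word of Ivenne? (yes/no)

yes

/lzulb.zlu/ — σ1 onset /lz/ (2C), coda /lb/ (4→1 falls) ok; σ2 onset /zl/ (2C), coda /∅/ ok → licit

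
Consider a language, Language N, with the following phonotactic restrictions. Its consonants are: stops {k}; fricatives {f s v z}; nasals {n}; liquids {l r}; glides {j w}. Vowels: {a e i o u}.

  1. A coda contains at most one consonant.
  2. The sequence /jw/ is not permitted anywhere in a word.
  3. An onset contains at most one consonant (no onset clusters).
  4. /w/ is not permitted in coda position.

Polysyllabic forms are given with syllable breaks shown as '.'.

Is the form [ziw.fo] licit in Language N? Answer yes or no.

[ziw.fo] — violates constraint 4: syllable 1 coda contains /w/ → illicit

no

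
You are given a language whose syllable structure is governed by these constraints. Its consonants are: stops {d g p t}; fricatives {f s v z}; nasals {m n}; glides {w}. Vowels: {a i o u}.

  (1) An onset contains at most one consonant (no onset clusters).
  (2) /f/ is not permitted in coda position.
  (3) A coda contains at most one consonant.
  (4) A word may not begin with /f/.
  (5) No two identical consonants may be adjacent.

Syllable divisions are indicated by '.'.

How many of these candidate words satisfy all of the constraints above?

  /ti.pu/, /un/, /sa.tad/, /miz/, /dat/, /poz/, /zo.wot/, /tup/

/ti.pu/ — σ1 onset /t/, coda /∅/ ok; σ2 onset /p/, coda /∅/ ok → licit
/un/ — σ1 onset /∅/, coda /n/ ok → licit
/sa.tad/ — σ1 onset /s/, coda /∅/ ok; σ2 onset /t/, coda /d/ ok → licit
/miz/ — σ1 onset /m/, coda /z/ ok → licit
/dat/ — σ1 onset /d/, coda /t/ ok → licit
/poz/ — σ1 onset /p/, coda /z/ ok → licit
/zo.wot/ — σ1 onset /z/, coda /∅/ ok; σ2 onset /w/, coda /t/ ok → licit
/tup/ — σ1 onset /t/, coda /p/ ok → licit
Licit: /ti.pu/, /un/, /sa.tad/, /miz/, /dat/, /poz/, /zo.wot/, /tup/ → 8.

8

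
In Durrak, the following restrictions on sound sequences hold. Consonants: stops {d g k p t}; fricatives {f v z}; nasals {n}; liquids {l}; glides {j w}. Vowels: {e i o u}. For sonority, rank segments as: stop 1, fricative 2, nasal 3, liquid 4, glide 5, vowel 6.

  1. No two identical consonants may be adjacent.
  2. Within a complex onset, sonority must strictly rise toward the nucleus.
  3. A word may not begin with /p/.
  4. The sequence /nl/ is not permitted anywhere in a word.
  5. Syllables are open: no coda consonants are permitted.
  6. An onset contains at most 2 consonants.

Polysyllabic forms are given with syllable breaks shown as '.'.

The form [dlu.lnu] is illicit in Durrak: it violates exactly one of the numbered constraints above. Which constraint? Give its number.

[dlu.lnu]: syllable 2 onset /ln/: /l/ (liquid, 4) → /n/ (nasal, 3) does not rise.
This is a violation of constraint 2: "Within a complex onset, sonority must strictly rise toward the nucleus."
The remaining constraints (1, 3, 4, 5, 6) are satisfied.

2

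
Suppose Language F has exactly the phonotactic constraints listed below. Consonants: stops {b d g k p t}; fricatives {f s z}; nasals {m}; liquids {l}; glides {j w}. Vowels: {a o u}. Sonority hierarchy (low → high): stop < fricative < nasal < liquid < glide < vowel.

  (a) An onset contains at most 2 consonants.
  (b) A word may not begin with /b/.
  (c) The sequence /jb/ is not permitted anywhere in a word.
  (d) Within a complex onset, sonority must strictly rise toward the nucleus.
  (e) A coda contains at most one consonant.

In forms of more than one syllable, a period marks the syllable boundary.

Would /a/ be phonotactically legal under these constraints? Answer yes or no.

/a/ — σ1 onset /∅/, coda /∅/ ok → phonotactically legal

yes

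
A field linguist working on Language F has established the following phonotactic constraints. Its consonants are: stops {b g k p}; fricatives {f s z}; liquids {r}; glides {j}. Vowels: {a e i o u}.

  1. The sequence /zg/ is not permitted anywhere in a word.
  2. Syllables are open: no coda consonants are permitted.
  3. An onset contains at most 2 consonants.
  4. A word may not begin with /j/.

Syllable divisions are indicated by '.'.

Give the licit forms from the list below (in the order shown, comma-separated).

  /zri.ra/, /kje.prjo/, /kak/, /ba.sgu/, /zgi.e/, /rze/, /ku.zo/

/zri.ra/, /ba.sgu/, /rze/, /ku.zo/

/zri.ra/ — σ1 onset /zr/ (2C), coda /∅/ ok; σ2 onset /r/, coda /∅/ ok → licit
/kje.prjo/ — violates constraint 3: syllable 2 onset /prj/ has 3 consonants (> 2) → illicit
/kak/ — violates constraint 2: syllable 1 coda /k/ has 1 consonant (> 0) → illicit
/ba.sgu/ — σ1 onset /b/, coda /∅/ ok; σ2 onset /sg/ (2C), coda /∅/ ok → licit
/zgi.e/ — violates constraint 1: contains banned sequence /zg/ → illicit
/rze/ — σ1 onset /rz/ (2C), coda /∅/ ok → licit
/ku.zo/ — σ1 onset /k/, coda /∅/ ok; σ2 onset /z/, coda /∅/ ok → licit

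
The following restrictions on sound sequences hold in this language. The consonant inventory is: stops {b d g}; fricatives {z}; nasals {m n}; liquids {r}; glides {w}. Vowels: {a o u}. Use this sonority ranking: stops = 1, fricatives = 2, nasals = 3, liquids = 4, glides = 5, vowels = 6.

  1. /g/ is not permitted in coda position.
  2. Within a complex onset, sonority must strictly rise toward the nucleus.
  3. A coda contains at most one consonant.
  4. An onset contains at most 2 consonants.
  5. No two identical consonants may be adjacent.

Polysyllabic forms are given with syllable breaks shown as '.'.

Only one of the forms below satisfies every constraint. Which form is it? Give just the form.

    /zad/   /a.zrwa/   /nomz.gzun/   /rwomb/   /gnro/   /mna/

/zad/

/zad/ — σ1 onset /z/, coda /d/ ok → well-formed
/a.zrwa/ — violates constraint 4: syllable 2 onset /zrw/ has 3 consonants (> 2) → ill-formed
/nomz.gzun/ — violates constraint 3: syllable 1 coda /mz/ has 2 consonants (> 1) → ill-formed
/rwomb/ — violates constraint 3: syllable 1 coda /mb/ has 2 consonants (> 1) → ill-formed
/gnro/ — violates constraint 4: syllable 1 onset /gnr/ has 3 consonants (> 2) → ill-formed
/mna/ — violates constraint 2: syllable 1 onset /mn/: /m/ (nasal, 3) → /n/ (nasal, 3) does not rise → ill-formed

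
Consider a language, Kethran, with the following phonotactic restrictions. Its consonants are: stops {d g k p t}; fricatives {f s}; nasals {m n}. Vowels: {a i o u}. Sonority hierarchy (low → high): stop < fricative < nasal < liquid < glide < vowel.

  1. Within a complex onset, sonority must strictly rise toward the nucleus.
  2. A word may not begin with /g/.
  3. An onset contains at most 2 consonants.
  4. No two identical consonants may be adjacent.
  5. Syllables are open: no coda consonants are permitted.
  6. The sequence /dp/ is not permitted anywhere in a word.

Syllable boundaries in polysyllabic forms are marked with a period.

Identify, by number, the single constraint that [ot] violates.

[ot]: syllable 1 coda /t/ has 1 consonant (> 0).
This is a violation of constraint 5: "Syllables are open: no coda consonants are permitted."
The remaining constraints (1, 2, 3, 4, 6) are satisfied.

5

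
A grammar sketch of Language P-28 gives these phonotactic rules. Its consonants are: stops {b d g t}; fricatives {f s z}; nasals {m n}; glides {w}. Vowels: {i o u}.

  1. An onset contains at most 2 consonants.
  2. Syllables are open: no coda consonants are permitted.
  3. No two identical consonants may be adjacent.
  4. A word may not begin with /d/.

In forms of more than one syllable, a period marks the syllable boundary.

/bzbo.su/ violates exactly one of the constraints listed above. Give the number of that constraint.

/bzbo.su/: syllable 1 onset /bzb/ has 3 consonants (> 2).
This is a violation of constraint 1: "An onset contains at most 2 consonants."
The remaining constraints (2, 3, 4) are satisfied.

1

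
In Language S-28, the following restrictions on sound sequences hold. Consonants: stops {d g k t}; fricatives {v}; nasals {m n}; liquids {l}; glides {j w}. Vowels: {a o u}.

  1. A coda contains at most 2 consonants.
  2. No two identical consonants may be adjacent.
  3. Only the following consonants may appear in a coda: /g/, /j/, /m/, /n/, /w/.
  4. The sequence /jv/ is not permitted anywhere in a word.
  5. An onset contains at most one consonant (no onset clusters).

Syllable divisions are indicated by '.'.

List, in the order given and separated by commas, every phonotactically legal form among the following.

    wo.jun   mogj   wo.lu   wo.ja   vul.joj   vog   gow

wo.jun — σ1 onset /w/, coda /∅/ ok; σ2 onset /j/, coda /n/ ok → phonotactically legal
mogj — σ1 onset /m/, coda /gj/ (2C) ok → phonotactically legal
wo.lu — σ1 onset /w/, coda /∅/ ok; σ2 onset /l/, coda /∅/ ok → phonotactically legal
wo.ja — σ1 onset /w/, coda /∅/ ok; σ2 onset /j/, coda /∅/ ok → phonotactically legal
vul.joj — violates constraint 3: syllable 1 coda contains /l/, which is not a licensed coda consonant → phonotactically illegal
vog — σ1 onset /v/, coda /g/ ok → phonotactically legal
gow — σ1 onset /g/, coda /w/ ok → phonotactically legal

wo.jun, mogj, wo.lu, wo.ja, vog, gow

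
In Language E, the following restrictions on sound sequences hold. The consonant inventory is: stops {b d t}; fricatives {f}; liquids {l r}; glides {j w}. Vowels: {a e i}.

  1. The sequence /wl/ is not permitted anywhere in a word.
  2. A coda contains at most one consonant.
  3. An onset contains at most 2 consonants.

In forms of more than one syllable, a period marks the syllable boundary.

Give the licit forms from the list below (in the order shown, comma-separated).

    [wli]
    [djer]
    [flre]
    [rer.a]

[djer], [rer.a]

[wli] — violates constraint 1: contains banned sequence /wl/ → illicit
[djer] — σ1 onset /dj/ (2C), coda /r/ ok → licit
[flre] — violates constraint 3: syllable 1 onset /flr/ has 3 consonants (> 2) → illicit
[rer.a] — σ1 onset /r/, coda /r/ ok; σ2 onset /∅/, coda /∅/ ok → licit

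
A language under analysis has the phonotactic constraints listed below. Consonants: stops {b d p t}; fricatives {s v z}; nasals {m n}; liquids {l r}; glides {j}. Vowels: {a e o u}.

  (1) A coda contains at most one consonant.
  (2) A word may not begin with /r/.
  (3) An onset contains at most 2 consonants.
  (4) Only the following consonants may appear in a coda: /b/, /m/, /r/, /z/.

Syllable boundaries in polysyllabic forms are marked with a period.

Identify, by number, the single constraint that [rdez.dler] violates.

2

[rdez.dler]: word begins with /r/.
This is a violation of constraint 2: "A word may not begin with /r/."
The remaining constraints (1, 3, 4) are satisfied.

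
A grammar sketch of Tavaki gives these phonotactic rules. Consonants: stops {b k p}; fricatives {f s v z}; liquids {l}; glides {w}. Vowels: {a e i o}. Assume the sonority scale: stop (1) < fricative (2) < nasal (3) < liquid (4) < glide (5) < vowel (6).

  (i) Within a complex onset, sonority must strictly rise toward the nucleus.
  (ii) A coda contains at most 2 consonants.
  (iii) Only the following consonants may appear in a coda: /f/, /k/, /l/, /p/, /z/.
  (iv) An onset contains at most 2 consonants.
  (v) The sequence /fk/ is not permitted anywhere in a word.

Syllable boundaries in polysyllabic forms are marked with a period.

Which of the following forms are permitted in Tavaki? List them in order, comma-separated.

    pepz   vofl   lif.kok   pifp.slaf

pepz — σ1 onset /p/, coda /pz/ (2C) ok → permitted
vofl — σ1 onset /v/, coda /fl/ (2C) ok → permitted
lif.kok — violates constraint (v): contains banned sequence /fk/ → not permitted
pifp.slaf — σ1 onset /p/, coda /fp/ (2C) ok; σ2 onset /sl/ (2→4 rises), coda /f/ ok → permitted

pepz, vofl, pifp.slaf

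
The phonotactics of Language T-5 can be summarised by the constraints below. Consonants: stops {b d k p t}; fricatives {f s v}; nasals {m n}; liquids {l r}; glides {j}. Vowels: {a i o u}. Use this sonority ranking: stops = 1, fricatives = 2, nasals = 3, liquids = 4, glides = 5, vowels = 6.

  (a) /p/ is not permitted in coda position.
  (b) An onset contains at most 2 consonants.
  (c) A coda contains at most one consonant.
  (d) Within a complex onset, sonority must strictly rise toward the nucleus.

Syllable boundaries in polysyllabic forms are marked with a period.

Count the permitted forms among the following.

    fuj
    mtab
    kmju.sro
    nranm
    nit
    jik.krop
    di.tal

fuj — σ1 onset /f/, coda /j/ ok → permitted
mtab — violates constraint (d): syllable 1 onset /mt/: /m/ (nasal, 3) → /t/ (stop, 1) does not rise → not permitted
kmju.sro — violates constraint (b): syllable 1 onset /kmj/ has 3 consonants (> 2) → not permitted
nranm — violates constraint (c): syllable 1 coda /nm/ has 2 consonants (> 1) → not permitted
nit — σ1 onset /n/, coda /t/ ok → permitted
jik.krop — violates constraint (a): syllable 2 coda contains /p/ → not permitted
di.tal — σ1 onset /d/, coda /∅/ ok; σ2 onset /t/, coda /l/ ok → permitted
Permitted: fuj, nit, di.tal → 3.

3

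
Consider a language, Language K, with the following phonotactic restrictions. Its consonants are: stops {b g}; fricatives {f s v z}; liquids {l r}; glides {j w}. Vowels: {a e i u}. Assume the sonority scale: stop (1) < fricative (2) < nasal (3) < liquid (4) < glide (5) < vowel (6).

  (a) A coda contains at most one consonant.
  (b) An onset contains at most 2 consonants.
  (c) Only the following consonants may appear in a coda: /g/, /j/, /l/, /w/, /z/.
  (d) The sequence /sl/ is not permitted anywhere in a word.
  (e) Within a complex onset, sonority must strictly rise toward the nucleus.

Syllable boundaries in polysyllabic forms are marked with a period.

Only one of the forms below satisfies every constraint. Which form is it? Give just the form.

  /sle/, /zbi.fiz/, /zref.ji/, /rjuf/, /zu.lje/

/sle/ — violates constraint (d): contains banned sequence /sl/ → not permitted
/zbi.fiz/ — violates constraint (e): syllable 1 onset /zb/: /z/ (fricative, 2) → /b/ (stop, 1) does not rise → not permitted
/zref.ji/ — violates constraint (c): syllable 1 coda contains /f/, which is not a licensed coda consonant → not permitted
/rjuf/ — violates constraint (c): syllable 1 coda contains /f/, which is not a licensed coda consonant → not permitted
/zu.lje/ — σ1 onset /z/, coda /∅/ ok; σ2 onset /lj/ (4→5 rises), coda /∅/ ok → permitted

/zu.lje/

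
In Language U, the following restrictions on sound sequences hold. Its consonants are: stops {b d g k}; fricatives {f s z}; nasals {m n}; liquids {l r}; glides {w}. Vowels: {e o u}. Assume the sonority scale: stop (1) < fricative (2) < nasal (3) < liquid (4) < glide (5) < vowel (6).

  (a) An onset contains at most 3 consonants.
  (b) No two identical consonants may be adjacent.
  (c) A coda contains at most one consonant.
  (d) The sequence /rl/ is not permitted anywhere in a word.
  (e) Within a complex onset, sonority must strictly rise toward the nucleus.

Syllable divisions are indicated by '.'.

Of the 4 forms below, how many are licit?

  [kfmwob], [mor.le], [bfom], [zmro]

[kfmwob] — violates constraint (a): syllable 1 onset /kfmw/ has 4 consonants (> 3) → illicit
[mor.le] — violates constraint (d): contains banned sequence /rl/ → illicit
[bfom] — σ1 onset /bf/ (1→2 rises), coda /m/ ok → licit
[zmro] — σ1 onset /zmr/ (2→3→4 rises), coda /∅/ ok → licit
Licit: [bfom], [zmro] → 2.

2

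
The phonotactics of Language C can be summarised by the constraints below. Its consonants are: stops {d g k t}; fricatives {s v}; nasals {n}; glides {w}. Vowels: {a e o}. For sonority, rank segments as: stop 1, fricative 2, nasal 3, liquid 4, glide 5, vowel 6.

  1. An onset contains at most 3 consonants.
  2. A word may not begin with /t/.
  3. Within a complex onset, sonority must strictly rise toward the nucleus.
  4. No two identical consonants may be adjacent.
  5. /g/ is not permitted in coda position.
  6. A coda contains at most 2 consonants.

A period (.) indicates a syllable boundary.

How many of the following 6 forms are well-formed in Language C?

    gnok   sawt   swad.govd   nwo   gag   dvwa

5

gnok — σ1 onset /gn/ (1→3 rises), coda /k/ ok → well-formed
sawt — σ1 onset /s/, coda /wt/ (2C) ok → well-formed
swad.govd — σ1 onset /sw/ (2→5 rises), coda /d/ ok; σ2 onset /g/, coda /vd/ (2C) ok → well-formed
nwo — σ1 onset /nw/ (3→5 rises), coda /∅/ ok → well-formed
gag — violates constraint 5: syllable 1 coda contains /g/ → ill-formed
dvwa — σ1 onset /dvw/ (1→2→5 rises), coda /∅/ ok → well-formed
Well-formed: gnok, sawt, swad.govd, nwo, dvwa → 5.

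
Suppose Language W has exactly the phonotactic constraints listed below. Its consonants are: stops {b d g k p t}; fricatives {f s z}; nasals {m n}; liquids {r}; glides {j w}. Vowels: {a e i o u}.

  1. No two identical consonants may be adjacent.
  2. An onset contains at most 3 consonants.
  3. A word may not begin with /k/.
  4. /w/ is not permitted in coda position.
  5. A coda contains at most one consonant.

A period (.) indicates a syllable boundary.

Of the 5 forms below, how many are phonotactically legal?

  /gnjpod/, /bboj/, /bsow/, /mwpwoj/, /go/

/gnjpod/ — violates constraint 2: syllable 1 onset /gnjp/ has 4 consonants (> 3) → phonotactically illegal
/bboj/ — violates constraint 1: adjacent identical consonants /bb/ → phonotactically illegal
/bsow/ — violates constraint 4: syllable 1 coda contains /w/ → phonotactically illegal
/mwpwoj/ — violates constraint 2: syllable 1 onset /mwpw/ has 4 consonants (> 3) → phonotactically illegal
/go/ — σ1 onset /g/, coda /∅/ ok → phonotactically legal
Phonotactically legal: /go/ → 1.

1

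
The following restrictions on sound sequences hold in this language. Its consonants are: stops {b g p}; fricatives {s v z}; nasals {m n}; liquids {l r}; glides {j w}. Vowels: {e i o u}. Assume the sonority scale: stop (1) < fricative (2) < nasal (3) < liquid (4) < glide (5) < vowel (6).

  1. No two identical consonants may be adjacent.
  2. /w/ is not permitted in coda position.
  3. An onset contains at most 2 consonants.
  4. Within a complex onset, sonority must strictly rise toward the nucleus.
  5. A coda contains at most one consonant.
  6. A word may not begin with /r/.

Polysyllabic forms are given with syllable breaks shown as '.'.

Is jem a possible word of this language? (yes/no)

yes

jem — σ1 onset /j/, coda /m/ ok → well-formed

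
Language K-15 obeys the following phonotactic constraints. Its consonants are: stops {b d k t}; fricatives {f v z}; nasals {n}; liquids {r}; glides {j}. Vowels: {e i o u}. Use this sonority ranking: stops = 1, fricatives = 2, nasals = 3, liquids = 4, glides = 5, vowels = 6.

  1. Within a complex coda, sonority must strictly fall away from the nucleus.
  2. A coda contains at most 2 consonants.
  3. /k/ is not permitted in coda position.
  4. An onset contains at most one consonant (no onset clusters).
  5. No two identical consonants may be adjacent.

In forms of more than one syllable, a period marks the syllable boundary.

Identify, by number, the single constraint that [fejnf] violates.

2

[fejnf]: syllable 1 coda /jnf/ has 3 consonants (> 2).
This is a violation of constraint 2: "A coda contains at most 2 consonants."
The remaining constraints (1, 3, 4, 5) are satisfied.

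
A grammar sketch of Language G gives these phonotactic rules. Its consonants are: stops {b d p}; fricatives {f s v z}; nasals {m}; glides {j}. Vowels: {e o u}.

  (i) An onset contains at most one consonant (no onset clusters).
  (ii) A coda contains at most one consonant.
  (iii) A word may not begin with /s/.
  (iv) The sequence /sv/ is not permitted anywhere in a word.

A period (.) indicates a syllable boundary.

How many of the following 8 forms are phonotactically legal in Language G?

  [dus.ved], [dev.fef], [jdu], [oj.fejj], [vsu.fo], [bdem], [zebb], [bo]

2

[dus.ved] — violates constraint (iv): contains banned sequence /sv/ → phonotactically illegal
[dev.fef] — σ1 onset /d/, coda /v/ ok; σ2 onset /f/, coda /f/ ok → phonotactically legal
[jdu] — violates constraint (i): syllable 1 onset /jd/ has 2 consonants (> 1) → phonotactically illegal
[oj.fejj] — violates constraint (ii): syllable 2 coda /jj/ has 2 consonants (> 1) → phonotactically illegal
[vsu.fo] — violates constraint (i): syllable 1 onset /vs/ has 2 consonants (> 1) → phonotactically illegal
[bdem] — violates constraint (i): syllable 1 onset /bd/ has 2 consonants (> 1) → phonotactically illegal
[zebb] — violates constraint (ii): syllable 1 coda /bb/ has 2 consonants (> 1) → phonotactically illegal
[bo] — σ1 onset /b/, coda /∅/ ok → phonotactically legal
Phonotactically legal: [dev.fef], [bo] → 2.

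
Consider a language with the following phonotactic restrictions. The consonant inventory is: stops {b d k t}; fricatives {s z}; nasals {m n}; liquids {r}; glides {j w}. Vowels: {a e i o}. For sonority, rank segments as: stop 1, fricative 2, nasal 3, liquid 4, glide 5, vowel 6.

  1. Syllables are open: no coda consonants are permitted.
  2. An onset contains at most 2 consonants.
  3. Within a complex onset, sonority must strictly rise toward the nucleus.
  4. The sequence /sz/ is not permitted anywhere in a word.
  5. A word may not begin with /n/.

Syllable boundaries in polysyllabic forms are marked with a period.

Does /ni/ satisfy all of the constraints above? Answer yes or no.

/ni/ — violates constraint 5: word begins with /n/ → illicit

no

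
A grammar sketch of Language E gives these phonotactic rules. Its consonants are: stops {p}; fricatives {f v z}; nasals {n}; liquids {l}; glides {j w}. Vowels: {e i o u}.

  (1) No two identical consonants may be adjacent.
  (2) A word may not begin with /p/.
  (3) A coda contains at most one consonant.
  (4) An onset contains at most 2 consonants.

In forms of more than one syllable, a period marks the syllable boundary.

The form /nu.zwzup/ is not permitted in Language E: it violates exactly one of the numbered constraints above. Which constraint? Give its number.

/nu.zwzup/: syllable 2 onset /zwz/ has 3 consonants (> 2).
This is a violation of constraint 4: "An onset contains at most 2 consonants."
The remaining constraints (1, 2, 3) are satisfied.

4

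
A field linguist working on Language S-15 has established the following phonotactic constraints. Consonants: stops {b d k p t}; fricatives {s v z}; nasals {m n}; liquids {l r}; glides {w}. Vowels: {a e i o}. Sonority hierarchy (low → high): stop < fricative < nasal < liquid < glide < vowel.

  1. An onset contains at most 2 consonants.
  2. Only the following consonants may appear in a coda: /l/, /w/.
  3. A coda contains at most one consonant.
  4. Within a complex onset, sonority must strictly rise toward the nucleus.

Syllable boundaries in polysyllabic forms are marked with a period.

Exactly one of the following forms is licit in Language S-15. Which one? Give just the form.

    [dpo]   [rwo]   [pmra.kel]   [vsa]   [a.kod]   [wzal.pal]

[dpo] — violates constraint 4: syllable 1 onset /dp/: /d/ (stop, 1) → /p/ (stop, 1) does not rise → illicit
[rwo] — σ1 onset /rw/ (4→5 rises), coda /∅/ ok → licit
[pmra.kel] — violates constraint 1: syllable 1 onset /pmr/ has 3 consonants (> 2) → illicit
[vsa] — violates constraint 4: syllable 1 onset /vs/: /v/ (fricative, 2) → /s/ (fricative, 2) does not rise → illicit
[a.kod] — violates constraint 2: syllable 2 coda contains /d/, which is not a licensed coda consonant → illicit
[wzal.pal] — violates constraint 4: syllable 1 onset /wz/: /w/ (glide, 5) → /z/ (fricative, 2) does not rise → illicit

[rwo]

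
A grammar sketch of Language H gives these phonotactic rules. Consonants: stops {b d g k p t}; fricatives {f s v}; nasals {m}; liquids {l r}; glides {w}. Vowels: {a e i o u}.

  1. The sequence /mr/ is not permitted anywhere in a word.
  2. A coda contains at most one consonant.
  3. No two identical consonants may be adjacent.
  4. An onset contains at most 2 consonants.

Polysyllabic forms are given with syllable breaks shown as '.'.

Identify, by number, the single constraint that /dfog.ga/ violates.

3

/dfog.ga/: adjacent identical consonants /gg/.
This is a violation of constraint 3: "No two identical consonants may be adjacent."
The remaining constraints (1, 2, 4) are satisfied.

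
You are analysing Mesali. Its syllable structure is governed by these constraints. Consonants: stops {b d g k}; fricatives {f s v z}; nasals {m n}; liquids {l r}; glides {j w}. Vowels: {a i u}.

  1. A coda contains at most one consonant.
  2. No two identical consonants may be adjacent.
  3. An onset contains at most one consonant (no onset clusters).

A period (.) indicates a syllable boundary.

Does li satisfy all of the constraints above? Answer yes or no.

yes

li — σ1 onset /l/, coda /∅/ ok → phonotactically legal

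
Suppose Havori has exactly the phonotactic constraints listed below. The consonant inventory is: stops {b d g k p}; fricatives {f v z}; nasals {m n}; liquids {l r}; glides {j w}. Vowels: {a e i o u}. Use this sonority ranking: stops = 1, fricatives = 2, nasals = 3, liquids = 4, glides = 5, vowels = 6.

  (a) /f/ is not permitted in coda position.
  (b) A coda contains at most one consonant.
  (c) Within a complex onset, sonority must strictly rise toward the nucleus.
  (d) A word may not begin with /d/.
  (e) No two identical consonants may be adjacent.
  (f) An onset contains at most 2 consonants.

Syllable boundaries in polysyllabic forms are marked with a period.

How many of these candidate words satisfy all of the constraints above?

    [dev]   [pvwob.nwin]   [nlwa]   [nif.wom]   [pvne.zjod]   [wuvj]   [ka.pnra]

0

[dev] — violates constraint (d): word begins with /d/ → not permitted
[pvwob.nwin] — violates constraint (f): syllable 1 onset /pvw/ has 3 consonants (> 2) → not permitted
[nlwa] — violates constraint (f): syllable 1 onset /nlw/ has 3 consonants (> 2) → not permitted
[nif.wom] — violates constraint (a): syllable 1 coda contains /f/ → not permitted
[pvne.zjod] — violates constraint (f): syllable 1 onset /pvn/ has 3 consonants (> 2) → not permitted
[wuvj] — violates constraint (b): syllable 1 coda /vj/ has 2 consonants (> 1) → not permitted
[ka.pnra] — violates constraint (f): syllable 2 onset /pnr/ has 3 consonants (> 2) → not permitted
No form is permitted → 0.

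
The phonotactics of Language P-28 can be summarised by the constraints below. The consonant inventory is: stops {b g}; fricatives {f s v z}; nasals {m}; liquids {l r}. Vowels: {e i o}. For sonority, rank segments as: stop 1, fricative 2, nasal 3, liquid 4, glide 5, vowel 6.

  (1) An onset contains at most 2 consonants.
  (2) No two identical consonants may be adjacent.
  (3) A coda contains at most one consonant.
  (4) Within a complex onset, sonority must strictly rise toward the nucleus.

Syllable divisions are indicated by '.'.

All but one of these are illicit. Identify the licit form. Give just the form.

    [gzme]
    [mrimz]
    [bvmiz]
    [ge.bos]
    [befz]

[gzme] — violates constraint 1: syllable 1 onset /gzm/ has 3 consonants (> 2) → illicit
[mrimz] — violates constraint 3: syllable 1 coda /mz/ has 2 consonants (> 1) → illicit
[bvmiz] — violates constraint 1: syllable 1 onset /bvm/ has 3 consonants (> 2) → illicit
[ge.bos] — σ1 onset /g/, coda /∅/ ok; σ2 onset /b/, coda /s/ ok → licit
[befz] — violates constraint 3: syllable 1 coda /fz/ has 2 consonants (> 1) → illicit

[ge.bos]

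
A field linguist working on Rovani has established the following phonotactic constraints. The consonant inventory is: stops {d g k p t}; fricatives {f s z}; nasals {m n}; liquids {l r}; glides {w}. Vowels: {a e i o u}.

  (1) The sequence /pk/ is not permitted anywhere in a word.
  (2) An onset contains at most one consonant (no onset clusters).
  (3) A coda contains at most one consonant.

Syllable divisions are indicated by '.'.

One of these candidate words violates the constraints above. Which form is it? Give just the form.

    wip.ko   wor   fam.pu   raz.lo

wip.ko

wip.ko — violates constraint 1: contains banned sequence /pk/ → illicit
wor — σ1 onset /w/, coda /r/ ok → licit
fam.pu — σ1 onset /f/, coda /m/ ok; σ2 onset /p/, coda /∅/ ok → licit
raz.lo — σ1 onset /r/, coda /z/ ok; σ2 onset /l/, coda /∅/ ok → licit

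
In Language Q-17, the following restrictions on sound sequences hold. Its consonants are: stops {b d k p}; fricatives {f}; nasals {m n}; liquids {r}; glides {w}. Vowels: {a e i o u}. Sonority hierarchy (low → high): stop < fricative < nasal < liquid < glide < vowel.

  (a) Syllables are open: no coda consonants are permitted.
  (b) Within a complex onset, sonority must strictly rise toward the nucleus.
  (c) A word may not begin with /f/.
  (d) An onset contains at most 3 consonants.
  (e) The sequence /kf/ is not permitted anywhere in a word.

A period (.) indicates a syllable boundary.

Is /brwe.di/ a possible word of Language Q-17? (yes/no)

/brwe.di/ — σ1 onset /brw/ (1→4→5 rises), coda /∅/ ok; σ2 onset /d/, coda /∅/ ok → well-formed

yes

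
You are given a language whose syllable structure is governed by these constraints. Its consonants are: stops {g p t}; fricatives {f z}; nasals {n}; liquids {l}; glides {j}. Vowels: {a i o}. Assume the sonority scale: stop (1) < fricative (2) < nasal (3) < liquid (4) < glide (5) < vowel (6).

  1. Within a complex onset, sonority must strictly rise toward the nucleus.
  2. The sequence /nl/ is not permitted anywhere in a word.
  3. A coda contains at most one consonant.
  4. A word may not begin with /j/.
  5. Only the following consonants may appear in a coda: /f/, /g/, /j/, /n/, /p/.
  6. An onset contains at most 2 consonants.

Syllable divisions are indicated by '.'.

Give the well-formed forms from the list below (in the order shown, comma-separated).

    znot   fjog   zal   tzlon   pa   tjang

znot — violates constraint 5: syllable 1 coda contains /t/, which is not a licensed coda consonant → ill-formed
fjog — σ1 onset /fj/ (2→5 rises), coda /g/ ok → well-formed
zal — violates constraint 5: syllable 1 coda contains /l/, which is not a licensed coda consonant → ill-formed
tzlon — violates constraint 6: syllable 1 onset /tzl/ has 3 consonants (> 2) → ill-formed
pa — σ1 onset /p/, coda /∅/ ok → well-formed
tjang — violates constraint 3: syllable 1 coda /ng/ has 2 consonants (> 1) → ill-formed

fjog, pa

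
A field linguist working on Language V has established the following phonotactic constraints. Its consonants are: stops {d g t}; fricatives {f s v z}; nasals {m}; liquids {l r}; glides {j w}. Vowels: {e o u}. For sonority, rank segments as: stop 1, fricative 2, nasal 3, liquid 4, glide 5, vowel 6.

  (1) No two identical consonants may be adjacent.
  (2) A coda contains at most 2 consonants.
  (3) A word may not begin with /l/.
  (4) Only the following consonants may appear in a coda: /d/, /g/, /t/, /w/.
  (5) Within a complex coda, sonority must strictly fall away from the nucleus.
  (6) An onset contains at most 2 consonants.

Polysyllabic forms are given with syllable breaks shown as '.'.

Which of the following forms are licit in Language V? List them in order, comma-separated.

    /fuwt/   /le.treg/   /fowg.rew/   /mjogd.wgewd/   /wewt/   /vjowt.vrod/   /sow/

/fuwt/, /fowg.rew/, /wewt/, /vjowt.vrod/, /sow/

/fuwt/ — σ1 onset /f/, coda /wt/ (5→1 falls) ok → licit
/le.treg/ — violates constraint 3: word begins with /l/ → illicit
/fowg.rew/ — σ1 onset /f/, coda /wg/ (5→1 falls) ok; σ2 onset /r/, coda /w/ ok → licit
/mjogd.wgewd/ — violates constraint 5: syllable 1 coda /gd/: /g/ (stop, 1) → /d/ (stop, 1) does not fall → illicit
/wewt/ — σ1 onset /w/, coda /wt/ (5→1 falls) ok → licit
/vjowt.vrod/ — σ1 onset /vj/ (2C), coda /wt/ (5→1 falls) ok; σ2 onset /vr/ (2C), coda /d/ ok → licit
/sow/ — σ1 onset /s/, coda /w/ ok → licit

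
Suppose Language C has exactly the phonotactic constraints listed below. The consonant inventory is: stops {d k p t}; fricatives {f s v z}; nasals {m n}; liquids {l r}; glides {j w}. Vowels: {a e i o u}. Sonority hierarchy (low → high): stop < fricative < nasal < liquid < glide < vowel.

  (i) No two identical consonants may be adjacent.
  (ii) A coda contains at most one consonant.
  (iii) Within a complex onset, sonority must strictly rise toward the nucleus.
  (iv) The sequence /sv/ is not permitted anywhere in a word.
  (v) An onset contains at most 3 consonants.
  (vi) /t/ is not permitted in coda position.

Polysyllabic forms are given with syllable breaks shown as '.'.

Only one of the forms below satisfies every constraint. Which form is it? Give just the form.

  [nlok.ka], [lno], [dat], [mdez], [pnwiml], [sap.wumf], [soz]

[nlok.ka] — violates constraint (i): adjacent identical consonants /kk/ → illicit
[lno] — violates constraint (iii): syllable 1 onset /ln/: /l/ (liquid, 4) → /n/ (nasal, 3) does not rise → illicit
[dat] — violates constraint (vi): syllable 1 coda contains /t/ → illicit
[mdez] — violates constraint (iii): syllable 1 onset /md/: /m/ (nasal, 3) → /d/ (stop, 1) does not rise → illicit
[pnwiml] — violates constraint (ii): syllable 1 coda /ml/ has 2 consonants (> 1) → illicit
[sap.wumf] — violates constraint (ii): syllable 2 coda /mf/ has 2 consonants (> 1) → illicit
[soz] — σ1 onset /s/, coda /z/ ok → licit

[soz]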